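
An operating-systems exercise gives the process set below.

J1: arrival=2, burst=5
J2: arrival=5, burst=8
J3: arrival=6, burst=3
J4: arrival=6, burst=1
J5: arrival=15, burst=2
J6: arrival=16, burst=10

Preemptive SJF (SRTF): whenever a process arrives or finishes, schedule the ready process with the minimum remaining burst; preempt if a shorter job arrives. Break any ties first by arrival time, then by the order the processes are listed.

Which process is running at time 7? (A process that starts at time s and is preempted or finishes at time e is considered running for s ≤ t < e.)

J4

Gantt: | idle 0-2 | J1 2-7 | J4 7-8 | J3 8-11 | J2 11-15 | J5 15-17 | J2 17-21 | J6 21-31 |
Completion: J1=7  J2=21  J3=11  J4=8  J5=17  J6=31
Turnaround (C−A): J1=5  J2=16  J3=5  J4=2  J5=2  J6=15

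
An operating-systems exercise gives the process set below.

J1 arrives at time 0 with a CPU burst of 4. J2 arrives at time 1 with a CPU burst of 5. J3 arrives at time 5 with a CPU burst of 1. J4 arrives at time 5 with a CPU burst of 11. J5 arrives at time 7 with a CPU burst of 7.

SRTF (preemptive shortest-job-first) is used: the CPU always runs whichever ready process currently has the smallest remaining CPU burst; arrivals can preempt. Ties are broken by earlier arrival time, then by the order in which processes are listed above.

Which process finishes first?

J1

Timeline: | J1 0-4 | J2 4-5 | J3 5-6 | J2 6-10 | J5 10-17 | J4 17-28 |
Completion: J1=4  J2=10  J3=6  J4=28  J5=17
Turnaround (C−A): J1=4  J2=9  J3=1  J4=23  J5=10
Finish order: J1 → J3 → J2 → J5 → J4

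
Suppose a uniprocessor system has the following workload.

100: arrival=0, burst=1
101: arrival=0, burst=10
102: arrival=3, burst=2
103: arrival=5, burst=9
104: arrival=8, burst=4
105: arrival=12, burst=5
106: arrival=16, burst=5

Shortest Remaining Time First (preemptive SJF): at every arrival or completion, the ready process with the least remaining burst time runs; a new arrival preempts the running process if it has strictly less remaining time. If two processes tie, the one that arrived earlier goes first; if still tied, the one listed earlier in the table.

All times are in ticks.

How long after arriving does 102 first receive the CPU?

0

Gantt: | 100 0-1 | 101 1-3 | 102 3-5 | 101 5-8 | 104 8-12 | 101 12-17 | 105 17-22 | 106 22-27 | 103 27-36 |
Completion: 100=1  101=17  102=5  103=36  104=12  105=22  106=27
Turnaround (C−A): 100=1  101=17  102=2  103=31  104=4  105=10  106=11
Response(102) = first start − arrival = 3 − 3 = 0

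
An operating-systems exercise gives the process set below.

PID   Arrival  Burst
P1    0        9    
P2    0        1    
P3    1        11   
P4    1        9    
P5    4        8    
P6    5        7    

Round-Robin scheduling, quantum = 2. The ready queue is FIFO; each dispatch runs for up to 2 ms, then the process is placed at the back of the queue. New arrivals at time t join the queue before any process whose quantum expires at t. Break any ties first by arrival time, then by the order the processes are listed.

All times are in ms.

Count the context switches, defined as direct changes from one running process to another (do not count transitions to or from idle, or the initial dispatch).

Schedule: | P1 0-2 | P2 2-3 | P3 3-5 | P4 5-7 | P1 7-9 | P5 9-11 | P6 11-13 | P3 13-15 | P4 15-17 | P1 17-19 | P5 19-21 | P6 21-23 | P3 23-25 | P4 25-27 | P1 27-29 | P5 29-31 | P6 31-33 | P3 33-35 | P4 35-37 | P1 37-38 | P5 38-40 | P6 40-41 | P3 41-43 | P4 43-44 | P3 44-45 |
Completion: P1=38  P2=3  P3=45  P4=44  P5=40  P6=41

24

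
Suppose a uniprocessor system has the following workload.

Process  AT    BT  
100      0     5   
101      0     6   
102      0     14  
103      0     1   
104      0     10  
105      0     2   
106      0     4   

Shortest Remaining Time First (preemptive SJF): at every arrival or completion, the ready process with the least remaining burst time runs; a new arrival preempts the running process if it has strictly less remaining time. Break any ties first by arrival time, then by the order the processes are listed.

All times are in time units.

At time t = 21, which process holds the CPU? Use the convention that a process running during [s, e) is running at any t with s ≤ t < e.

Schedule: | 103 0-1 | 105 1-3 | 106 3-7 | 100 7-12 | 101 12-18 | 104 18-28 | 102 28-42 |
Completion: 100=12  101=18  102=42  103=1  104=28  105=3  106=7
Turnaround (C−A): 100=12  101=18  102=42  103=1  104=28  105=3  106=7

104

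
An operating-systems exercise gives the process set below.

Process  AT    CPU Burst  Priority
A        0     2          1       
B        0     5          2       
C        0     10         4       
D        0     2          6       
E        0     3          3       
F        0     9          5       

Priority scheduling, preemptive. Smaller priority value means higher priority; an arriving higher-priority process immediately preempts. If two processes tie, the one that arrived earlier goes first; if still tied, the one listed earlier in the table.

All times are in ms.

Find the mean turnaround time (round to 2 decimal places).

16.50

Schedule: | A 0-2 | B 2-7 | E 7-10 | C 10-20 | F 20-29 | D 29-31 |
Completion: A=2  B=7  C=20  D=31  E=10  F=29
Turnaround (C−A): A=2  B=7  C=20  D=31  E=10  F=29
Turnaround times: A=2, B=7, C=20, D=31, E=10, F=29
Average turnaround = (2+7+20+31+10+29) / 6 = 99/6 = 16.50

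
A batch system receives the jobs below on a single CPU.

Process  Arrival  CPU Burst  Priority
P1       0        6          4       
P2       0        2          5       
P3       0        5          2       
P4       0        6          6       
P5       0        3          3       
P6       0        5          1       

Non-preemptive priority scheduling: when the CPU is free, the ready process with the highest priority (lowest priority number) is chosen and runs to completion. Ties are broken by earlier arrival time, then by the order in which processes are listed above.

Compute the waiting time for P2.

Timeline: | P6 0-5 | P3 5-10 | P5 10-13 | P1 13-19 | P2 19-21 | P4 21-27 |
Completion: P1=19  P2=21  P3=10  P4=27  P5=13  P6=5
Waiting(P2) = turnaround − burst = 21 − 2 = 19

19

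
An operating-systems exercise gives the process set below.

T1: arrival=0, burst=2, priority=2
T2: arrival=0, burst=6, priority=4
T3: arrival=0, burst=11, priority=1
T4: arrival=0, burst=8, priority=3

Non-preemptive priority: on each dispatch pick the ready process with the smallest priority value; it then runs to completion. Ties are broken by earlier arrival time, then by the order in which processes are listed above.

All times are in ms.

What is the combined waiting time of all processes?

Gantt: | T3 0-11 | T1 11-13 | T4 13-21 | T2 21-27 |
Completion: T1=13  T2=27  T3=11  T4=21
Waiting = turnaround − burst: T1=11, T2=21, T3=0, T4=13
Total waiting = 11 + 21 + 0 + 13 = 45

45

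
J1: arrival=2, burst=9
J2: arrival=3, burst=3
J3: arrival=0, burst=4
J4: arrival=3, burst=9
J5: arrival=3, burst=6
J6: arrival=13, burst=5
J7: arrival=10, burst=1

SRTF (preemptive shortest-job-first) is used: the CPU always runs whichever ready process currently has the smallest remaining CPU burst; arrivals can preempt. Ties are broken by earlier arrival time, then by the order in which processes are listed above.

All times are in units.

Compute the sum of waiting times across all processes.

Timeline: | J3 0-4 | J2 4-7 | J5 7-10 | J7 10-11 | J5 11-14 | J6 14-19 | J1 19-28 | J4 28-37 |
Completion: J1=28  J2=7  J3=4  J4=37  J5=14  J6=19  J7=11
Turnaround (C−A): J1=26  J2=4  J3=4  J4=34  J5=11  J6=6  J7=1
Waiting = turnaround − burst: J1=17, J2=1, J3=0, J4=25, J5=5, J6=1, J7=0
Total waiting = 17 + 1 + 0 + 25 + 5 + 1 + 0 = 49

49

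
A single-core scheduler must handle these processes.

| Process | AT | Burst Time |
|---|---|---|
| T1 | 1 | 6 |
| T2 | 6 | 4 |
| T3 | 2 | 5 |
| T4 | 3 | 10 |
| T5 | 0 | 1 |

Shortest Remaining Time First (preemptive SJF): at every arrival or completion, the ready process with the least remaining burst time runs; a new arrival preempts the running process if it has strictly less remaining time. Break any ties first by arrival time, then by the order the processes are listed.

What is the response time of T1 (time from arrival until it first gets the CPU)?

Schedule: | T5 0-1 | T1 1-7 | T2 7-11 | T3 11-16 | T4 16-26 |
Completion: T1=7  T2=11  T3=16  T4=26  T5=1
Turnaround (C−A): T1=6  T2=5  T3=14  T4=23  T5=1
Response(T1) = first start − arrival = 1 − 1 = 0

0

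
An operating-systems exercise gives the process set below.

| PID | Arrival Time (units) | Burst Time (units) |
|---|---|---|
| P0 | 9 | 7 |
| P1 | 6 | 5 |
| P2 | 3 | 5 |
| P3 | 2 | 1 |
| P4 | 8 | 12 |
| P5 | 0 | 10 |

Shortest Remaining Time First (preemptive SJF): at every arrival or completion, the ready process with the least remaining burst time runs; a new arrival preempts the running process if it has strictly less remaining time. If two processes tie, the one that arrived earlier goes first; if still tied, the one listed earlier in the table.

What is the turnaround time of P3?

Schedule: | P5 0-2 | P3 2-3 | P2 3-8 | P1 8-13 | P0 13-20 | P5 20-28 | P4 28-40 |
Completion: P0=20  P1=13  P2=8  P3=3  P4=40  P5=28
Turnaround (C−A): P0=11  P1=7  P2=5  P3=1  P4=32  P5=28
Turnaround(P3) = completion − arrival = 3 − 2 = 1

1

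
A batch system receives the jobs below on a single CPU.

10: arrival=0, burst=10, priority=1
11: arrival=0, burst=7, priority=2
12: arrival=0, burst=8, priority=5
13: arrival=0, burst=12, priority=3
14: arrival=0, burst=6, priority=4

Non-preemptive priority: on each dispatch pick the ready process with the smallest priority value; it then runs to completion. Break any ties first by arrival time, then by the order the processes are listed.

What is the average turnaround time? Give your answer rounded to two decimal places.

26.80

Gantt: | 10 0-10 | 11 10-17 | 13 17-29 | 14 29-35 | 12 35-43 |
Completion: 10=10  11=17  12=43  13=29  14=35
Turnaround (C−A): 10=10  11=17  12=43  13=29  14=35
Turnaround times: 10=10, 11=17, 12=43, 13=29, 14=35
Average turnaround = (10+17+43+29+35) / 5 = 134/5 = 26.80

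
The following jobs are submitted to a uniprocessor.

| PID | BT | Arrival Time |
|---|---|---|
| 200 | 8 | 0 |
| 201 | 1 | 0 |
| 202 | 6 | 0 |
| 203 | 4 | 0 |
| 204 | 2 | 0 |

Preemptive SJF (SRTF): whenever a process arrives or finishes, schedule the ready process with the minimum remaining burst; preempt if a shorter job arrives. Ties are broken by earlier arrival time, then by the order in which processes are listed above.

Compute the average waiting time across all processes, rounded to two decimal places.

Schedule: | 201 0-1 | 204 1-3 | 203 3-7 | 202 7-13 | 200 13-21 |
Completion: 200=21  201=1  202=13  203=7  204=3
Waiting times: 200=13, 201=0, 202=7, 203=3, 204=1
Average waiting = (13+0+7+3+1) / 5 = 24/5 = 4.80

4.80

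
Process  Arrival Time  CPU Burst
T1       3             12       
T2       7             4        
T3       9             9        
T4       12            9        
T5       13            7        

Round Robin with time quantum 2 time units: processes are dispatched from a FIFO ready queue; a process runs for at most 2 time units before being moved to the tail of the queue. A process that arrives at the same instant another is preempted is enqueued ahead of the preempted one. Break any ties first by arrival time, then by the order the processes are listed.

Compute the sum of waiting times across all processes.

92

Timeline: | idle 0-3 | T1 3-7 | T2 7-9 | T1 9-11 | T3 11-13 | T2 13-15 | T1 15-17 | T4 17-19 | T5 19-21 | T3 21-23 | T1 23-25 | T4 25-27 | T5 27-29 | T3 29-31 | T1 31-33 | T4 33-35 | T5 35-37 | T3 37-39 | T4 39-41 | T5 41-42 | T3 42-43 | T4 43-44 |
Completion: T1=33  T2=15  T3=43  T4=44  T5=42
Waiting = turnaround − burst: T1=18, T2=4, T3=25, T4=23, T5=22
Total waiting = 18 + 4 + 25 + 23 + 22 = 92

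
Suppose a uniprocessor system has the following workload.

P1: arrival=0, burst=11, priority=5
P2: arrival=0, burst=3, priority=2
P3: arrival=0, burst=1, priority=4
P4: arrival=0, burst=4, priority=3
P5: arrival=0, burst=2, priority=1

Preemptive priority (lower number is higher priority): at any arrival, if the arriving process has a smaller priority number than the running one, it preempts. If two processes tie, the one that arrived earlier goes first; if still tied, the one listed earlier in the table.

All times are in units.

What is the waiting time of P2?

2

Gantt: | P5 0-2 | P2 2-5 | P4 5-9 | P3 9-10 | P1 10-21 |
Completion: P1=21  P2=5  P3=10  P4=9  P5=2
Turnaround (C−A): P1=21  P2=5  P3=10  P4=9  P5=2
Waiting(P2) = turnaround − burst = 5 − 3 = 2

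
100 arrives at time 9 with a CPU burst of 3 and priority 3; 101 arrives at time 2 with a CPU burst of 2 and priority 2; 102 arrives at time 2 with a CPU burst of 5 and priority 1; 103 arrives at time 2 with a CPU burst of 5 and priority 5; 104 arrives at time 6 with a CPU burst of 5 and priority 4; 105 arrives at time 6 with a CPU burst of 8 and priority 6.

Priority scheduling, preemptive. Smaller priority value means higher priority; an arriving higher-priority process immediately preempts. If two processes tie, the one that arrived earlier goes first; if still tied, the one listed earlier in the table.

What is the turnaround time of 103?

20

Schedule: | idle 0-2 | 102 2-7 | 101 7-9 | 100 9-12 | 104 12-17 | 103 17-22 | 105 22-30 |
Completion: 100=12  101=9  102=7  103=22  104=17  105=30
Turnaround (C−A): 100=3  101=7  102=5  103=20  104=11  105=24
Turnaround(103) = completion − arrival = 22 − 2 = 20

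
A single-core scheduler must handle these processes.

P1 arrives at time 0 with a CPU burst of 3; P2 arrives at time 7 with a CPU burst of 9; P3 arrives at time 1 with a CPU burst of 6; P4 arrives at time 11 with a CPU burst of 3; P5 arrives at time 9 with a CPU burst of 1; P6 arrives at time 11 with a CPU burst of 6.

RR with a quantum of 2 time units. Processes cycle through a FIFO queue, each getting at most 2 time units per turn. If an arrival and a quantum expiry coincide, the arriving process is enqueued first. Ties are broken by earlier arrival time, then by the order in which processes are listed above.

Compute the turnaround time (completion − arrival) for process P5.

3

Gantt: | P1 0-2 | P3 2-4 | P1 4-5 | P3 5-7 | P2 7-9 | P3 9-11 | P5 11-12 | P2 12-14 | P4 14-16 | P6 16-18 | P2 18-20 | P4 20-21 | P6 21-23 | P2 23-25 | P6 25-27 | P2 27-28 |
Completion: P1=5  P2=28  P3=11  P4=21  P5=12  P6=27
Turnaround (C−A): P1=5  P2=21  P3=10  P4=10  P5=3  P6=16
Turnaround(P5) = completion − arrival = 12 − 9 = 3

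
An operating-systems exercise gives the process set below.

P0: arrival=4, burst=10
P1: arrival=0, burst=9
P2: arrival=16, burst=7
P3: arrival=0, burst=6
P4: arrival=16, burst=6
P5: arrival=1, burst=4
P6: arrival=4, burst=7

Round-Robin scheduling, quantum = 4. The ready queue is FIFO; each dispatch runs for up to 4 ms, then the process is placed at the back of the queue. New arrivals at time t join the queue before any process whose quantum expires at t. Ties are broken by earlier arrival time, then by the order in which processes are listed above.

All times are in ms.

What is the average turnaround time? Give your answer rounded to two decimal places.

31.57

Gantt: | P1 0-4 | P3 4-8 | P5 8-12 | P0 12-16 | P6 16-20 | P1 20-24 | P3 24-26 | P2 26-30 | P4 30-34 | P0 34-38 | P6 38-41 | P1 41-42 | P2 42-45 | P4 45-47 | P0 47-49 |
Completion: P0=49  P1=42  P2=45  P3=26  P4=47  P5=12  P6=41
Turnaround (C−A): P0=45  P1=42  P2=29  P3=26  P4=31  P5=11  P6=37
Turnaround times: P0=45, P1=42, P2=29, P3=26, P4=31, P5=11, P6=37
Average turnaround = (45+42+29+26+31+11+37) / 7 = 221/7 = 31.57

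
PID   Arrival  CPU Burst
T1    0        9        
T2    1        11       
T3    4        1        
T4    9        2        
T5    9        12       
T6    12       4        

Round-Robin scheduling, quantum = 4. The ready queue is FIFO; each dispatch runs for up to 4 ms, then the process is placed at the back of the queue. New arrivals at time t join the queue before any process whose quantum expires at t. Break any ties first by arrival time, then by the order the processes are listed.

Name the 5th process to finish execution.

T2

Schedule: | T1 0-4 | T2 4-8 | T3 8-9 | T1 9-13 | T2 13-17 | T4 17-19 | T5 19-23 | T6 23-27 | T1 27-28 | T2 28-31 | T5 31-39 |
Completion: T1=28  T2=31  T3=9  T4=19  T5=39  T6=27
Finish order: T3 → T4 → T6 → T1 → T2 → T5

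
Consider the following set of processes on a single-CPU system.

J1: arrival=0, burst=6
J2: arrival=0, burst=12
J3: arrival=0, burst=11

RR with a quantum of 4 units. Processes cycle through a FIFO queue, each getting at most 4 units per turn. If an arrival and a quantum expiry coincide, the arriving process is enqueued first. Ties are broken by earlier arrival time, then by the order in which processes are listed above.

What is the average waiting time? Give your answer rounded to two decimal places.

Timeline: | J1 0-4 | J2 4-8 | J3 8-12 | J1 12-14 | J2 14-18 | J3 18-22 | J2 22-26 | J3 26-29 |
Completion: J1=14  J2=26  J3=29
Waiting times: J1=8, J2=14, J3=18
Average waiting = (8+14+18) / 3 = 40/3 = 13.33

13.33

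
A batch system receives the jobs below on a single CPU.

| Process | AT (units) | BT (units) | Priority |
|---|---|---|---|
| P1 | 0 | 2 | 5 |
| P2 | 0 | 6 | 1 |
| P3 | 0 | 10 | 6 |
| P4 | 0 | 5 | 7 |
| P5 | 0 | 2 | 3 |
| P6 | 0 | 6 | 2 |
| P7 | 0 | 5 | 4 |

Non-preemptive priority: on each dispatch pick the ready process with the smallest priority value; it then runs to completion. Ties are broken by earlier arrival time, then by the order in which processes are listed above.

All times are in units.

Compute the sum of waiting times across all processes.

103

Gantt: | P2 0-6 | P6 6-12 | P5 12-14 | P7 14-19 | P1 19-21 | P3 21-31 | P4 31-36 |
Completion: P1=21  P2=6  P3=31  P4=36  P5=14  P6=12  P7=19
Waiting = turnaround − burst: P1=19, P2=0, P3=21, P4=31, P5=12, P6=6, P7=14
Total waiting = 19 + 0 + 21 + 31 + 12 + 6 + 14 = 103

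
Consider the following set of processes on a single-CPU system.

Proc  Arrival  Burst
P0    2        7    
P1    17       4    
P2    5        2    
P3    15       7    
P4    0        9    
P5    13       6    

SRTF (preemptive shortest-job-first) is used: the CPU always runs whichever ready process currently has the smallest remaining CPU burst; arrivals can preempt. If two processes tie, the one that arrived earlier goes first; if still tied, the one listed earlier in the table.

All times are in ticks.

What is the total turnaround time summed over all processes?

Schedule: | P4 0-5 | P2 5-7 | P4 7-11 | P0 11-18 | P1 18-22 | P5 22-28 | P3 28-35 |
Completion: P0=18  P1=22  P2=7  P3=35  P4=11  P5=28
Turnaround (C−A): P0=16  P1=5  P2=2  P3=20  P4=11  P5=15
Turnaround = completion − arrival: P0=16, P1=5, P2=2, P3=20, P4=11, P5=15
Total turnaround = 16 + 5 + 2 + 20 + 11 + 15 = 69

69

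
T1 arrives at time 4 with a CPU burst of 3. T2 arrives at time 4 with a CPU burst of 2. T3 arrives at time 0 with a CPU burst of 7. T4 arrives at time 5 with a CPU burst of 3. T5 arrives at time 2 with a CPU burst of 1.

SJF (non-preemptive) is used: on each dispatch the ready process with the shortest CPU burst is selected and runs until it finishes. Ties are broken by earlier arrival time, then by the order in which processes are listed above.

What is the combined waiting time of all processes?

Schedule: | T3 0-7 | T5 7-8 | T2 8-10 | T1 10-13 | T4 13-16 |
Completion: T1=13  T2=10  T3=7  T4=16  T5=8
Turnaround (C−A): T1=9  T2=6  T3=7  T4=11  T5=6
Waiting = turnaround − burst: T1=6, T2=4, T3=0, T4=8, T5=5
Total waiting = 6 + 4 + 0 + 8 + 5 = 23

23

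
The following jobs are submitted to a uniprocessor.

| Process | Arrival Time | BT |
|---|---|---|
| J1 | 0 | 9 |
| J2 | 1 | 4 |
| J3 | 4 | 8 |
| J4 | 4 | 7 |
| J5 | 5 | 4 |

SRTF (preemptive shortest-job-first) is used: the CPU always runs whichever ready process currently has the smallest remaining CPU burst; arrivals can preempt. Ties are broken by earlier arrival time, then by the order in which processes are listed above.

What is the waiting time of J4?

Gantt: | J1 0-1 | J2 1-5 | J5 5-9 | J4 9-16 | J1 16-24 | J3 24-32 |
Completion: J1=24  J2=5  J3=32  J4=16  J5=9
Waiting(J4) = turnaround − burst = 12 − 7 = 5

5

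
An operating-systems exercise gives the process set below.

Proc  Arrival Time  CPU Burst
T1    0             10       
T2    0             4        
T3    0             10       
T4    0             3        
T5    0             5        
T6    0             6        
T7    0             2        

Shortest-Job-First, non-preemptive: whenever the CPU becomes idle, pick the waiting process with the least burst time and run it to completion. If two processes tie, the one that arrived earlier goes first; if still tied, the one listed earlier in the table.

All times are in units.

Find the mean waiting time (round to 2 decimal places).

11.43

Gantt: | T7 0-2 | T4 2-5 | T2 5-9 | T5 9-14 | T6 14-20 | T1 20-30 | T3 30-40 |
Completion: T1=30  T2=9  T3=40  T4=5  T5=14  T6=20  T7=2
Waiting times: T1=20, T2=5, T3=30, T4=2, T5=9, T6=14, T7=0
Average waiting = (20+5+30+2+9+14+0) / 7 = 80/7 = 11.43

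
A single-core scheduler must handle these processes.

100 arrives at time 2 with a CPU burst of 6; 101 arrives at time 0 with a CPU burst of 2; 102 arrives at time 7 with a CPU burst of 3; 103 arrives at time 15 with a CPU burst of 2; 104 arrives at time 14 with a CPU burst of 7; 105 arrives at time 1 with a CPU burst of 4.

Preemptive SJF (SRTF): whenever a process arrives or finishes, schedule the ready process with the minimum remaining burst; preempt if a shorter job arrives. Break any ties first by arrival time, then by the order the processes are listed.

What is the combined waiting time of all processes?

11

Timeline: | 101 0-2 | 105 2-6 | 100 6-7 | 102 7-10 | 100 10-15 | 103 15-17 | 104 17-24 |
Completion: 100=15  101=2  102=10  103=17  104=24  105=6
Turnaround (C−A): 100=13  101=2  102=3  103=2  104=10  105=5
Waiting = turnaround − burst: 100=7, 101=0, 102=0, 103=0, 104=3, 105=1
Total waiting = 7 + 0 + 0 + 0 + 3 + 1 = 11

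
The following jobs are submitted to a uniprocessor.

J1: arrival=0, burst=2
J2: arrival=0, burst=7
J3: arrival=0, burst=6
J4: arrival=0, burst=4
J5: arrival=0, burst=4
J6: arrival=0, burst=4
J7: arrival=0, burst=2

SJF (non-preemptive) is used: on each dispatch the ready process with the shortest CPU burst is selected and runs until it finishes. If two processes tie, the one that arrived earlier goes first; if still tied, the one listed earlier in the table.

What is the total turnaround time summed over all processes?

Gantt: | J1 0-2 | J7 2-4 | J4 4-8 | J5 8-12 | J6 12-16 | J3 16-22 | J2 22-29 |
Completion: J1=2  J2=29  J3=22  J4=8  J5=12  J6=16  J7=4
Turnaround = completion − arrival: J1=2, J2=29, J3=22, J4=8, J5=12, J6=16, J7=4
Total turnaround = 2 + 29 + 22 + 8 + 12 + 16 + 4 = 93

93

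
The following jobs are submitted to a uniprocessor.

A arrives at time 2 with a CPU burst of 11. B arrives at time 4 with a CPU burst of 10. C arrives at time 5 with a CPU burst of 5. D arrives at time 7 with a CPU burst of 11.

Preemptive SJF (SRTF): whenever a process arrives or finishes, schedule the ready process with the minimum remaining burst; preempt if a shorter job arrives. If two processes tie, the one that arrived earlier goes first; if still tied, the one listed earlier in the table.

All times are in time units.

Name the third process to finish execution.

B

Timeline: | idle 0-2 | A 2-5 | C 5-10 | A 10-18 | B 18-28 | D 28-39 |
Completion: A=18  B=28  C=10  D=39
Finish order: C → A → B → D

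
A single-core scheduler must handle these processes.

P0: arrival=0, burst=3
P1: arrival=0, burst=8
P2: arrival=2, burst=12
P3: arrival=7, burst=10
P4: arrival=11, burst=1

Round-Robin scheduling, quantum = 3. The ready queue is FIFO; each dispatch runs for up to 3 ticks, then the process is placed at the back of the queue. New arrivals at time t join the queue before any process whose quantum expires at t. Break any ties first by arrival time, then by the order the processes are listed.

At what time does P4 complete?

Timeline: | P0 0-3 | P1 3-6 | P2 6-9 | P1 9-12 | P3 12-15 | P2 15-18 | P4 18-19 | P1 19-21 | P3 21-24 | P2 24-27 | P3 27-30 | P2 30-33 | P3 33-34 |
Completion: P0=3  P1=21  P2=33  P3=34  P4=19

19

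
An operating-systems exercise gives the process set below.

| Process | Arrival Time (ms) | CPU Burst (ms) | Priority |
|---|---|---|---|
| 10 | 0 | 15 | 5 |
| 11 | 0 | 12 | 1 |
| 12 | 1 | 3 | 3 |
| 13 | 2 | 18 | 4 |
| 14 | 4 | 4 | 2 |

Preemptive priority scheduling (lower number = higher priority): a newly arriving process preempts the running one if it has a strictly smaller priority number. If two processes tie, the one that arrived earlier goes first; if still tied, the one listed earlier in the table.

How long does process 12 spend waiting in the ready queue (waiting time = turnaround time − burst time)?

Gantt: | 11 0-12 | 14 12-16 | 12 16-19 | 13 19-37 | 10 37-52 |
Completion: 10=52  11=12  12=19  13=37  14=16
Turnaround (C−A): 10=52  11=12  12=18  13=35  14=12
Waiting(12) = turnaround − burst = 18 − 3 = 15

15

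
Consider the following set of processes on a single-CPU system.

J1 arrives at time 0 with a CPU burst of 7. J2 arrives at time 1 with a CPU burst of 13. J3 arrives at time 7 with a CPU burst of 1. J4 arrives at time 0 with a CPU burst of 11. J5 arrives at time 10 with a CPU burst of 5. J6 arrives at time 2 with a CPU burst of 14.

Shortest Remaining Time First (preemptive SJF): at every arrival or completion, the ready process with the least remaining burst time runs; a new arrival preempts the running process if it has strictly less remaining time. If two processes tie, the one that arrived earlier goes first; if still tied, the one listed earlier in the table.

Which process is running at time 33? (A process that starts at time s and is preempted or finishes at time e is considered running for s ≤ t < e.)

Gantt: | J1 0-7 | J3 7-8 | J4 8-10 | J5 10-15 | J4 15-24 | J2 24-37 | J6 37-51 |
Completion: J1=7  J2=37  J3=8  J4=24  J5=15  J6=51
Turnaround (C−A): J1=7  J2=36  J3=1  J4=24  J5=5  J6=49

J2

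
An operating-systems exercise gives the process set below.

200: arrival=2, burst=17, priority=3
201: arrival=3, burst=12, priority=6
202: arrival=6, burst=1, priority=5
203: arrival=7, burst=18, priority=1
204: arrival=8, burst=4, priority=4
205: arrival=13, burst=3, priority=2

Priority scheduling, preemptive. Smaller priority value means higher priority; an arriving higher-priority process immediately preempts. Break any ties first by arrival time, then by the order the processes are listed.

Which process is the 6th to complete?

Schedule: | idle 0-2 | 200 2-7 | 203 7-25 | 205 25-28 | 200 28-40 | 204 40-44 | 202 44-45 | 201 45-57 |
Completion: 200=40  201=57  202=45  203=25  204=44  205=28
Finish order: 203 → 205 → 200 → 204 → 202 → 201

201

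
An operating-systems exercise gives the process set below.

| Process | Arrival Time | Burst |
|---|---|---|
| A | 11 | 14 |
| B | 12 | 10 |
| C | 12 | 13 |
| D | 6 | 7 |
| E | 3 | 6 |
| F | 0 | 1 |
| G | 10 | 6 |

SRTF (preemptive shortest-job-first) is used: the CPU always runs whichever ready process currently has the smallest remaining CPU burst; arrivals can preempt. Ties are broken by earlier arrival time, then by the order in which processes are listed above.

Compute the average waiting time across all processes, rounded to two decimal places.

10.43

Schedule: | F 0-1 | idle 1-3 | E 3-9 | D 9-16 | G 16-22 | B 22-32 | C 32-45 | A 45-59 |
Completion: A=59  B=32  C=45  D=16  E=9  F=1  G=22
Waiting times: A=34, B=10, C=20, D=3, E=0, F=0, G=6
Average waiting = (34+10+20+3+0+0+6) / 7 = 73/7 = 10.43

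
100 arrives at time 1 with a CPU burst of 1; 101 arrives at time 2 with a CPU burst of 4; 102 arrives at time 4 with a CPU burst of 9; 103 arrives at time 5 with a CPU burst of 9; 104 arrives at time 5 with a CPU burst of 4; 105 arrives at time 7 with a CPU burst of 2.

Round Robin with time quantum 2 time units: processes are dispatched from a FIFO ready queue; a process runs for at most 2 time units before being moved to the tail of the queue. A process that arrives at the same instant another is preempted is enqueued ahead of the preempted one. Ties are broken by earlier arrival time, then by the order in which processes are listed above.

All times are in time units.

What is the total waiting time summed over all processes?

Gantt: | idle 0-1 | 100 1-2 | 101 2-4 | 102 4-6 | 101 6-8 | 103 8-10 | 104 10-12 | 102 12-14 | 105 14-16 | 103 16-18 | 104 18-20 | 102 20-22 | 103 22-24 | 102 24-26 | 103 26-28 | 102 28-29 | 103 29-30 |
Completion: 100=2  101=8  102=29  103=30  104=20  105=16
Turnaround (C−A): 100=1  101=6  102=25  103=25  104=15  105=9
Waiting = turnaround − burst: 100=0, 101=2, 102=16, 103=16, 104=11, 105=7
Total waiting = 0 + 2 + 16 + 16 + 11 + 7 = 52

52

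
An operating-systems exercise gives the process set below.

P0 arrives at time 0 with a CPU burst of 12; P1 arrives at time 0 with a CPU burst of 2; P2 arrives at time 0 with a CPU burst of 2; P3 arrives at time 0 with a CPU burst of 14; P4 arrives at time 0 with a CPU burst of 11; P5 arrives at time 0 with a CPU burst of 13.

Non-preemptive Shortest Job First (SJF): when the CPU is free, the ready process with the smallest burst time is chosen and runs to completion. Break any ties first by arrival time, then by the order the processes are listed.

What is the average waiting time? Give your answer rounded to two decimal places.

14.67

Timeline: | P1 0-2 | P2 2-4 | P4 4-15 | P0 15-27 | P5 27-40 | P3 40-54 |
Completion: P0=27  P1=2  P2=4  P3=54  P4=15  P5=40
Turnaround (C−A): P0=27  P1=2  P2=4  P3=54  P4=15  P5=40
Waiting times: P0=15, P1=0, P2=2, P3=40, P4=4, P5=27
Average waiting = (15+0+2+40+4+27) / 6 = 88/6 = 14.67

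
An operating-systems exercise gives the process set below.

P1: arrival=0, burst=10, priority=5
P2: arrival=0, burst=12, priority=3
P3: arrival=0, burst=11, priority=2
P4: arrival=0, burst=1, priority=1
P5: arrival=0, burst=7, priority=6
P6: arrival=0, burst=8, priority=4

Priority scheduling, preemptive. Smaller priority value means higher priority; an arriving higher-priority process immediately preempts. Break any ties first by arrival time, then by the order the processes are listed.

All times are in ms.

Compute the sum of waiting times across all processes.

111

Timeline: | P4 0-1 | P3 1-12 | P2 12-24 | P6 24-32 | P1 32-42 | P5 42-49 |
Completion: P1=42  P2=24  P3=12  P4=1  P5=49  P6=32
Turnaround (C−A): P1=42  P2=24  P3=12  P4=1  P5=49  P6=32
Waiting = turnaround − burst: P1=32, P2=12, P3=1, P4=0, P5=42, P6=24
Total waiting = 32 + 12 + 1 + 0 + 42 + 24 = 111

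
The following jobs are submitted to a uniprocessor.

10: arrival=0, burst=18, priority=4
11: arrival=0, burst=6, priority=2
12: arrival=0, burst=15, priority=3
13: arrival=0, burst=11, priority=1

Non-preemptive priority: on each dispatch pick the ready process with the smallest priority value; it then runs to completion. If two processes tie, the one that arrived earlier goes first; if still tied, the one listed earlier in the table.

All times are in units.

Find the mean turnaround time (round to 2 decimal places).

27.50

Gantt: | 13 0-11 | 11 11-17 | 12 17-32 | 10 32-50 |
Completion: 10=50  11=17  12=32  13=11
Turnaround (C−A): 10=50  11=17  12=32  13=11
Turnaround times: 10=50, 11=17, 12=32, 13=11
Average turnaround = (50+17+32+11) / 4 = 110/4 = 27.50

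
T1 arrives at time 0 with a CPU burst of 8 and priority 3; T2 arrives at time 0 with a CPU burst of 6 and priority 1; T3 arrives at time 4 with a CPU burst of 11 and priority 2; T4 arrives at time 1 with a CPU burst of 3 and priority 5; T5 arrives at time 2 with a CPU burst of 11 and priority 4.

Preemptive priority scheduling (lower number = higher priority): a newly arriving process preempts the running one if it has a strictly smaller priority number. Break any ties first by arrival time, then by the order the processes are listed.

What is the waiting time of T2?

0

Timeline: | T2 0-6 | T3 6-17 | T1 17-25 | T5 25-36 | T4 36-39 |
Completion: T1=25  T2=6  T3=17  T4=39  T5=36
Turnaround (C−A): T1=25  T2=6  T3=13  T4=38  T5=34
Waiting(T2) = turnaround − burst = 6 − 6 = 0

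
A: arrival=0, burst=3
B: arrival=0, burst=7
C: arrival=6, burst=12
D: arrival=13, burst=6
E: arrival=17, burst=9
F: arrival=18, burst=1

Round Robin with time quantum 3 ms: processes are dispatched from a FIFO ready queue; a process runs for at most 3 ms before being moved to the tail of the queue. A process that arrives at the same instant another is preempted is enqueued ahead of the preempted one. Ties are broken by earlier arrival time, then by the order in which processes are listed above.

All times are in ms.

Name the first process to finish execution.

A

Schedule: | A 0-3 | B 3-6 | C 6-9 | B 9-12 | C 12-15 | B 15-16 | D 16-19 | C 19-22 | E 22-25 | F 25-26 | D 26-29 | C 29-32 | E 32-38 |
Completion: A=3  B=16  C=32  D=29  E=38  F=26
Turnaround (C−A): A=3  B=16  C=26  D=16  E=21  F=8
Finish order: A → B → F → D → C → E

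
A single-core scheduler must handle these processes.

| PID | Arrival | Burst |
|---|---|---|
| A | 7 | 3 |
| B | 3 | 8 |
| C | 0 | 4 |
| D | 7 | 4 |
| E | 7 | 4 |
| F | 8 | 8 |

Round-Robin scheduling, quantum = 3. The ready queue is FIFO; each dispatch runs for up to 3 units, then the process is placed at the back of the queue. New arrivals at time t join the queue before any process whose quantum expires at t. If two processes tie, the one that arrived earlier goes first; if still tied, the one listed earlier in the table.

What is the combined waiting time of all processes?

63

Schedule: | C 0-3 | B 3-6 | C 6-7 | B 7-10 | A 10-13 | D 13-16 | E 16-19 | F 19-22 | B 22-24 | D 24-25 | E 25-26 | F 26-31 |
Completion: A=13  B=24  C=7  D=25  E=26  F=31
Turnaround (C−A): A=6  B=21  C=7  D=18  E=19  F=23
Waiting = turnaround − burst: A=3, B=13, C=3, D=14, E=15, F=15
Total waiting = 3 + 13 + 3 + 14 + 15 + 15 = 63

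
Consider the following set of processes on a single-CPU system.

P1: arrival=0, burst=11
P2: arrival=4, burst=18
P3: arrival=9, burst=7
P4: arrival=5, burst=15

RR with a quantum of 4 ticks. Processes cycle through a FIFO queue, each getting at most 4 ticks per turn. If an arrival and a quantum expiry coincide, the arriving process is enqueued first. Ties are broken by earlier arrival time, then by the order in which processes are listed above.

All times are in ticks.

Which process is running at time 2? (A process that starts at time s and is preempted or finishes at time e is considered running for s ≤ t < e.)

Schedule: | P1 0-4 | P2 4-8 | P1 8-12 | P4 12-16 | P2 16-20 | P3 20-24 | P1 24-27 | P4 27-31 | P2 31-35 | P3 35-38 | P4 38-42 | P2 42-46 | P4 46-49 | P2 49-51 |
Completion: P1=27  P2=51  P3=38  P4=49
Turnaround (C−A): P1=27  P2=47  P3=29  P4=44

P1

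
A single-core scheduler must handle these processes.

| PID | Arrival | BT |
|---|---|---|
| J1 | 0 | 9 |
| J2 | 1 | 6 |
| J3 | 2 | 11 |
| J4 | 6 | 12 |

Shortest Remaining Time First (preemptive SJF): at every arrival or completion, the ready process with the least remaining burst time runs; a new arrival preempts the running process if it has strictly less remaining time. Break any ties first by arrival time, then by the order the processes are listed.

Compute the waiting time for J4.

Timeline: | J1 0-1 | J2 1-7 | J1 7-15 | J3 15-26 | J4 26-38 |
Completion: J1=15  J2=7  J3=26  J4=38
Turnaround (C−A): J1=15  J2=6  J3=24  J4=32
Waiting(J4) = turnaround − burst = 32 − 12 = 20

20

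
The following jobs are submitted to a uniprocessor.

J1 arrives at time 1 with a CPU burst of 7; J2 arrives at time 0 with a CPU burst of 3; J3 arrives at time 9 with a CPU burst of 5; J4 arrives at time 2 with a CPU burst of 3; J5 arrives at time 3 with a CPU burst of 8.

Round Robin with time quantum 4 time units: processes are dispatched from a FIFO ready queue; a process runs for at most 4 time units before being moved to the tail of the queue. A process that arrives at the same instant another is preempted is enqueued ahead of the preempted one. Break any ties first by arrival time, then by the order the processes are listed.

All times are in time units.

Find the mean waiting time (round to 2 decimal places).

8.00

Gantt: | J2 0-3 | J1 3-7 | J4 7-10 | J5 10-14 | J1 14-17 | J3 17-21 | J5 21-25 | J3 25-26 |
Completion: J1=17  J2=3  J3=26  J4=10  J5=25
Waiting times: J1=9, J2=0, J3=12, J4=5, J5=14
Average waiting = (9+0+12+5+14) / 5 = 40/5 = 8.00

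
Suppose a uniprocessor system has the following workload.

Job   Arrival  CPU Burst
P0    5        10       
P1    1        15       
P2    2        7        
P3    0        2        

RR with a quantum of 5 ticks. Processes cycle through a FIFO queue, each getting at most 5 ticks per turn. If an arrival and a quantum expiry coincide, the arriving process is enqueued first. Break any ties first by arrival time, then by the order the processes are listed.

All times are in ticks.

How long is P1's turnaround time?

33

Gantt: | P3 0-2 | P1 2-7 | P2 7-12 | P0 12-17 | P1 17-22 | P2 22-24 | P0 24-29 | P1 29-34 |
Completion: P0=29  P1=34  P2=24  P3=2
Turnaround(P1) = completion − arrival = 34 − 1 = 33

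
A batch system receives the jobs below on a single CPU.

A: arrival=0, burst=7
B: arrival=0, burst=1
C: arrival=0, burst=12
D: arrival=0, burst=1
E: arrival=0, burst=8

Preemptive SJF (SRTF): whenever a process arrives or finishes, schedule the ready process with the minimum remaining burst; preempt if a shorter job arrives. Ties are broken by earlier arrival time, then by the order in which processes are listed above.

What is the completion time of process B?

1

Gantt: | B 0-1 | D 1-2 | A 2-9 | E 9-17 | C 17-29 |
Completion: A=9  B=1  C=29  D=2  E=17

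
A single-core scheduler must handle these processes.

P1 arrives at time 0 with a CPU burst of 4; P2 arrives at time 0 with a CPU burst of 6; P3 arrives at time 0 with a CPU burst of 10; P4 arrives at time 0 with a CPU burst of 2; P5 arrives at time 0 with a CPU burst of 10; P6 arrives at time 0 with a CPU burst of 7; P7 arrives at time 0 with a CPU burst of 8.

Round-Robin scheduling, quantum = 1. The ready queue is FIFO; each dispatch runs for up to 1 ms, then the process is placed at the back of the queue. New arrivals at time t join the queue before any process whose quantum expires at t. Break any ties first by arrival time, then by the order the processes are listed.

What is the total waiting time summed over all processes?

192

Gantt: | P1 0-1 | P2 1-2 | P3 2-3 | P4 3-4 | P5 4-5 | P6 5-6 | P7 6-7 | P1 7-8 | P2 8-9 | P3 9-10 | P4 10-11 | P5 11-12 | P6 12-13 | P7 13-14 | P1 14-15 | P2 15-16 | P3 16-17 | P5 17-18 | P6 18-19 | P7 19-20 | P1 20-21 | P2 21-22 | P3 22-23 | P5 23-24 | P6 24-25 | P7 25-26 | P2 26-27 | P3 27-28 | P5 28-29 | P6 29-30 | P7 30-31 | P2 31-32 | P3 32-33 | P5 33-34 | P6 34-35 | P7 35-36 | P3 36-37 | P5 37-38 | P6 38-39 | P7 39-40 | P3 40-41 | P5 41-42 | P7 42-43 | P3 43-44 | P5 44-45 | P3 45-46 | P5 46-47 |
Completion: P1=21  P2=32  P3=46  P4=11  P5=47  P6=39  P7=43
Turnaround (C−A): P1=21  P2=32  P3=46  P4=11  P5=47  P6=39  P7=43
Waiting = turnaround − burst: P1=17, P2=26, P3=36, P4=9, P5=37, P6=32, P7=35
Total waiting = 17 + 26 + 36 + 9 + 37 + 32 + 35 = 192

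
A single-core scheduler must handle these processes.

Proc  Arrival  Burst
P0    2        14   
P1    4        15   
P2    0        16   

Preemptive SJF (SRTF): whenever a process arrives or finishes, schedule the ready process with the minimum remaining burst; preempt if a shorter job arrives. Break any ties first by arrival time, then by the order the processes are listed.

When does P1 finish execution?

Timeline: | P2 0-16 | P0 16-30 | P1 30-45 |
Completion: P0=30  P1=45  P2=16
Turnaround (C−A): P0=28  P1=41  P2=16

45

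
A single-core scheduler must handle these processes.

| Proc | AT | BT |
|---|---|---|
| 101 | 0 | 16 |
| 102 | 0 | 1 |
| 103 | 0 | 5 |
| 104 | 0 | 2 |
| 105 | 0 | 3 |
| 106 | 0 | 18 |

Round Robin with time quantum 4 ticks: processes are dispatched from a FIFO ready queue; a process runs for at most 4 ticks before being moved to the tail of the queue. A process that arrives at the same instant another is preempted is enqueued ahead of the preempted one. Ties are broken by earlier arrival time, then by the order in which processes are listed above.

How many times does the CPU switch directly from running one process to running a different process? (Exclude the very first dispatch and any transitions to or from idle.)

Gantt: | 101 0-4 | 102 4-5 | 103 5-9 | 104 9-11 | 105 11-14 | 106 14-18 | 101 18-22 | 103 22-23 | 106 23-27 | 101 27-31 | 106 31-35 | 101 35-39 | 106 39-45 |
Completion: 101=39  102=5  103=23  104=11  105=14  106=45

12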